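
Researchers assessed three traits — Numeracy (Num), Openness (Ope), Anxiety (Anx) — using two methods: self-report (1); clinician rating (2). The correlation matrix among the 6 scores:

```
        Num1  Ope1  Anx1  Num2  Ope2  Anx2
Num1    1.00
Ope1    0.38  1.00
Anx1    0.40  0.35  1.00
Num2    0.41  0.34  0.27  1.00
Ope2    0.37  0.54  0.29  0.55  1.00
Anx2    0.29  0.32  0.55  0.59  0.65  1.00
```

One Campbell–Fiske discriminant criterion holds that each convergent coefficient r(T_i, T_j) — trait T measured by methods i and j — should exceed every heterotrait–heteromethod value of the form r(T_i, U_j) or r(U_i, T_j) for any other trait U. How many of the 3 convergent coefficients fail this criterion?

Convergent coefficients and their comparison sets:
Num (methods 1·2): 0.41 vs {0.37, 0.34, 0.29, 0.27} → pass.
Ope (methods 1·2): 0.54 vs {0.34, 0.37, 0.32, 0.29} → pass.
Anx (methods 1·2): 0.55 vs {0.27, 0.29, 0.29, 0.32} → pass.
0 of 3 fail.

0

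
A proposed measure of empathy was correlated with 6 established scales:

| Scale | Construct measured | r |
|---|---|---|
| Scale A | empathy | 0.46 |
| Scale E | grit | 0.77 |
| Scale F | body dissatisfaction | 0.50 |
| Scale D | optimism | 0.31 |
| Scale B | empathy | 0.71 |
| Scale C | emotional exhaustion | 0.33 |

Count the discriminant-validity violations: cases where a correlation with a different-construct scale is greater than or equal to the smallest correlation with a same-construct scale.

Convergent (same construct = empathy): Scale A, Scale B.
Smallest convergent = 0.46. Discriminant values: 0.77, 0.50, 0.31, 0.33; count ≥ 0.46 → 2.

2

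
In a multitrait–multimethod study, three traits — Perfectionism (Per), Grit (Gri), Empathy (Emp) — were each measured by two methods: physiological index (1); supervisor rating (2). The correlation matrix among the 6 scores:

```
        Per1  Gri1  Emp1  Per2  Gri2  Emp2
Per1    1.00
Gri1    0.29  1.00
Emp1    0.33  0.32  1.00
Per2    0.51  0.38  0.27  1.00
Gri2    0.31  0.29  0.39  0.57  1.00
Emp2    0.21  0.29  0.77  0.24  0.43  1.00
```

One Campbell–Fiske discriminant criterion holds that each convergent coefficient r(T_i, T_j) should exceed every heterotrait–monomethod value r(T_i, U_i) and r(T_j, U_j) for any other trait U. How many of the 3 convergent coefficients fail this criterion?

Checking each validity diagonal entry against its comparison values:
Per (methods 1·2): 0.51 vs {0.29, 0.57, 0.33, 0.24} → fail.
Gri (methods 1·2): 0.29 vs {0.29, 0.57, 0.32, 0.43} → fail.
Emp (methods 1·2): 0.77 vs {0.33, 0.24, 0.32, 0.43} → pass.
2 of 3 fail.

2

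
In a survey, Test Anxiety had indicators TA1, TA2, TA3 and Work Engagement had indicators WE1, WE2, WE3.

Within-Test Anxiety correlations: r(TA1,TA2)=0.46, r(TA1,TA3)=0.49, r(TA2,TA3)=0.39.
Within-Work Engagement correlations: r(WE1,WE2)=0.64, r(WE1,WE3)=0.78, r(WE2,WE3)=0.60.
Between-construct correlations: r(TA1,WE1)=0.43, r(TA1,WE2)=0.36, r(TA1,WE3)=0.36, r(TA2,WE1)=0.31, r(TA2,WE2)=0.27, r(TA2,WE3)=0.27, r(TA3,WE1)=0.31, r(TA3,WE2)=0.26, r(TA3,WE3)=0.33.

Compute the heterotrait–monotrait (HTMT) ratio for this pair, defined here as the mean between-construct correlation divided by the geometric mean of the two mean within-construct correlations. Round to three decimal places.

Mean heterotrait r = 2.90/9 = 0.3222.
Mean within-TA = 1.34/3 = 0.4467; mean within-WE = 2.02/3 = 0.6733.
Geometric mean = √(0.4467 × 0.6733) = 0.5484.
HTMT = 0.3222 / 0.5484 = 0.588.

0.588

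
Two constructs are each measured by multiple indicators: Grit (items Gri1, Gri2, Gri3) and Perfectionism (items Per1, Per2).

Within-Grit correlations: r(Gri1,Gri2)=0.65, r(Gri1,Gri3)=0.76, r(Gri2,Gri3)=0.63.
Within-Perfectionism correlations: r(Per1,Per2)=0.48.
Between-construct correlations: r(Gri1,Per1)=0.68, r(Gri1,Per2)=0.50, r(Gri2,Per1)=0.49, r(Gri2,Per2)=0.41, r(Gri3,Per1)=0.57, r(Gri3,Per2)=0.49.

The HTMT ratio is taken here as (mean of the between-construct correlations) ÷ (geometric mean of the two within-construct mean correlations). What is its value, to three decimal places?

Mean between = 3.14/6 = 0.5233.
Mean within-Gri = 2.04/3 = 0.6800; mean within-Per = 0.48/1 = 0.4800.
Geometric mean = √(0.6800 × 0.4800) = 0.5713.
HTMT = 0.5233 / 0.5713 = 0.916.

0.916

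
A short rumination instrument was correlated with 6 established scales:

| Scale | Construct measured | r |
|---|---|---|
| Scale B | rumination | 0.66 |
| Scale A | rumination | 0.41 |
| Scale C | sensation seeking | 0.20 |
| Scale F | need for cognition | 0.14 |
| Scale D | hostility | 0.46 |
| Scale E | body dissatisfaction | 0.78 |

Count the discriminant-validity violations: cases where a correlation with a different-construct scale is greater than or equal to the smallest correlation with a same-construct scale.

Convergent (same construct = rumination): Scale B, Scale A.
Smallest convergent = 0.41. Discriminant values: 0.20, 0.14, 0.46, 0.78; count ≥ 0.41 → 2.

2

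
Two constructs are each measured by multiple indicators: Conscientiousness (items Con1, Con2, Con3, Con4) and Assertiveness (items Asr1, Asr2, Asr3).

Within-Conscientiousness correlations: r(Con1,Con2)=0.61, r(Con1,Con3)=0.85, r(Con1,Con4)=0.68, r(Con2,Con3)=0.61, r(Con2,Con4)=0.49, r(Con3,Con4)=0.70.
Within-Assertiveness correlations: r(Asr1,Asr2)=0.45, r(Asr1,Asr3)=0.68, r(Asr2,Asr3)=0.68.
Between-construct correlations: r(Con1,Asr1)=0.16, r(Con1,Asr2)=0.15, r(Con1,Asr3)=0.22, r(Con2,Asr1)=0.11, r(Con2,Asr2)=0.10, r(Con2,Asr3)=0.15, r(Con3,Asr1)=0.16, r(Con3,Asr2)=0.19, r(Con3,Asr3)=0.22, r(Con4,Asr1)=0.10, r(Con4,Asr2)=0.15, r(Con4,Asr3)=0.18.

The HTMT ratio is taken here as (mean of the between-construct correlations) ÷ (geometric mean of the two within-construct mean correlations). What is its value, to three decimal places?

0.250

Mean heterotrait r = 1.89/12 = 0.1575.
Mean within-Con = 3.94/6 = 0.6567; mean within-Asr = 1.81/3 = 0.6033.
Geometric mean = √(0.6567 × 0.6033) = 0.6294.
HTMT = 0.1575 / 0.6294 = 0.250.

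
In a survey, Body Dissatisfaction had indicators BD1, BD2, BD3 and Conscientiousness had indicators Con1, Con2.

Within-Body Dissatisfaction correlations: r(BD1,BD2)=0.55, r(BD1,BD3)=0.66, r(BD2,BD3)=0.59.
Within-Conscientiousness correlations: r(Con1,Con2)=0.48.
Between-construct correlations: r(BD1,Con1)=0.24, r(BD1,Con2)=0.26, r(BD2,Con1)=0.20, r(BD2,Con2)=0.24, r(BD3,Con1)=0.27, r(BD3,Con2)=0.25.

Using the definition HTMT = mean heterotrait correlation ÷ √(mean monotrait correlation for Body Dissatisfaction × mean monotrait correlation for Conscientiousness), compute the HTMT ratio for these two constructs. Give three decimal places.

Mean between = 1.46/6 = 0.2433.
Mean within-BD = 1.80/3 = 0.6000; mean within-Con = 0.48/1 = 0.4800.
Geometric mean = √(0.6000 × 0.4800) = 0.5367.
HTMT = 0.2433 / 0.5367 = 0.453.

0.453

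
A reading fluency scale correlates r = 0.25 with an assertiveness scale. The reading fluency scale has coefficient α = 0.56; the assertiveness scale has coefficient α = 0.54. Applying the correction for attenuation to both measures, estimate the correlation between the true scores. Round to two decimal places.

0.45

r_true = r_obs / √(r_xx · r_yy) = 0.25 / √(0.56 × 0.54) = 0.25 / √0.3024 = 0.25 / 0.5499 ≈ 0.45.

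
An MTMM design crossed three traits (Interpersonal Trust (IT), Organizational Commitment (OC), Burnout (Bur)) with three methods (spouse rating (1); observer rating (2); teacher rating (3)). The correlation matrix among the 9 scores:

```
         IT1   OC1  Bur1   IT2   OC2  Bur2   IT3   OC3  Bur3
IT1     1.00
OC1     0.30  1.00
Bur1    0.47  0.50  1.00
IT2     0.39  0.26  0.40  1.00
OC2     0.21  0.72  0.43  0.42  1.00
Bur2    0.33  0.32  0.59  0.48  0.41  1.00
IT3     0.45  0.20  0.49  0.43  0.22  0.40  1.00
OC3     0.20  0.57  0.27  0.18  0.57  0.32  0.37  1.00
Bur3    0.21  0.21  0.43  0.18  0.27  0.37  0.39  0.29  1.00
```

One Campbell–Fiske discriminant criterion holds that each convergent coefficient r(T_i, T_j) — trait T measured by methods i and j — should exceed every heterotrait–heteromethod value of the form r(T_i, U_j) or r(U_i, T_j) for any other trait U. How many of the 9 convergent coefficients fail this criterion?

Checking each validity diagonal entry against its comparison values:
IT (methods 1·2): 0.39 vs {0.21, 0.26, 0.33, 0.40} → fail.
IT (methods 1·3): 0.45 vs {0.20, 0.20, 0.21, 0.49} → fail.
IT (methods 2·3): 0.43 vs {0.18, 0.22, 0.18, 0.40} → pass.
OC (methods 1·2): 0.72 vs {0.26, 0.21, 0.32, 0.43} → pass.
OC (methods 1·3): 0.57 vs {0.20, 0.20, 0.21, 0.27} → pass.
OC (methods 2·3): 0.57 vs {0.22, 0.18, 0.27, 0.32} → pass.
Bur (methods 1·2): 0.59 vs {0.40, 0.33, 0.43, 0.32} → pass.
Bur (methods 1·3): 0.43 vs {0.49, 0.21, 0.27, 0.21} → fail.
Bur (methods 2·3): 0.37 vs {0.40, 0.18, 0.32, 0.27} → fail.
4 of 9 fail.

4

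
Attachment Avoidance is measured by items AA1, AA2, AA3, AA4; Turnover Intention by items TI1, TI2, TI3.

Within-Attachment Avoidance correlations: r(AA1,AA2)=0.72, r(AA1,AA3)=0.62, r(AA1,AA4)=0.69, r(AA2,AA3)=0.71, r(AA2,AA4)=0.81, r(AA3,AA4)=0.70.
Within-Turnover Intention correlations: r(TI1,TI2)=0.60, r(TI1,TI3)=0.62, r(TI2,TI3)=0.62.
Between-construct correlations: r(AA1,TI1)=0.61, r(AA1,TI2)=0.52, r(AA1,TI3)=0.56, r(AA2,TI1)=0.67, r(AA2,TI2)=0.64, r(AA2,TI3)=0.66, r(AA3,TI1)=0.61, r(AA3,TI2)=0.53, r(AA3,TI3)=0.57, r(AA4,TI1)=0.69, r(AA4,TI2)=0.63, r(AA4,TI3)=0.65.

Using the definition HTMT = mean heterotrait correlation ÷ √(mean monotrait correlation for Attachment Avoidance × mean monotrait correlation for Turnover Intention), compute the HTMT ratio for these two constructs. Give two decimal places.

Between-construct mean = 7.34/12 = 0.6117.
Mean within-AA = 4.25/6 = 0.7083; mean within-TI = 1.84/3 = 0.6133.
Geometric mean = √(0.7083 × 0.6133) = 0.6591.
HTMT = 0.6117 / 0.6591 = 0.93.

0.93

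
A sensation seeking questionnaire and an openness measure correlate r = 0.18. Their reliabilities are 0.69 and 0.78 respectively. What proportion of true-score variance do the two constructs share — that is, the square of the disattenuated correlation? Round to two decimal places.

0.06

Disattenuated r = 0.18 / √(0.69 × 0.78) = 0.18 / 0.7336 = 0.2454.
Shared true-score variance = 0.2454² = 0.0602 ≈ 0.06.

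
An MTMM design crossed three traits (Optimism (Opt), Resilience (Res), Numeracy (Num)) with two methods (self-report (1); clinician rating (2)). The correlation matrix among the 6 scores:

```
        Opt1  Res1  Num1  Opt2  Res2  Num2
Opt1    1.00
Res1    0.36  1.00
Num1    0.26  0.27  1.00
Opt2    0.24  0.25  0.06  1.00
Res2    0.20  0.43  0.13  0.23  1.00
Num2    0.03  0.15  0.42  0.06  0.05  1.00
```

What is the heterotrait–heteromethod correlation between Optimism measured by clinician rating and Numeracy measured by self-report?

0.06

Different traits and methods: r(Opt2, Num1) = 0.06.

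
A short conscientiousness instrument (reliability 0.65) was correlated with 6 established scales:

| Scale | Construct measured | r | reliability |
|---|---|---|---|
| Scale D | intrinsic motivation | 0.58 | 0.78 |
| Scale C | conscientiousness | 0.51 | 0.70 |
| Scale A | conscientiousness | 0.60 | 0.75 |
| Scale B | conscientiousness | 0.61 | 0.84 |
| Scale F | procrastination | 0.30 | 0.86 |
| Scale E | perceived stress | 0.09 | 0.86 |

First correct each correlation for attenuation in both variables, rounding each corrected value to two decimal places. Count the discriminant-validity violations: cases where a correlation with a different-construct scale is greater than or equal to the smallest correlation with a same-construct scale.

1

Disattenuated r (r / √(r_scale · r_new)):
  Scale D (disc): 0.58 / √(0.78·0.65) = 0.81
  Scale C (conv): 0.51 / √(0.70·0.65) = 0.76
  Scale A (conv): 0.60 / √(0.75·0.65) = 0.86
  Scale B (conv): 0.61 / √(0.84·0.65) = 0.83
  Scale F (disc): 0.30 / √(0.86·0.65) = 0.40
  Scale E (disc): 0.09 / √(0.86·0.65) = 0.12
Smallest convergent = 0.76. Discriminant values: 0.81, 0.40, 0.12; count ≥ 0.76 → 1.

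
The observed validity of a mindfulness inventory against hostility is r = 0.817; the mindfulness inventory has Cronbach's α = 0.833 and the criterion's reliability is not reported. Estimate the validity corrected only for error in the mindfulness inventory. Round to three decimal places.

Single correction: r_c = r_obs / √r_xx = 0.817 / √0.833 = 0.817 / 0.9127 ≈ 0.895.

0.895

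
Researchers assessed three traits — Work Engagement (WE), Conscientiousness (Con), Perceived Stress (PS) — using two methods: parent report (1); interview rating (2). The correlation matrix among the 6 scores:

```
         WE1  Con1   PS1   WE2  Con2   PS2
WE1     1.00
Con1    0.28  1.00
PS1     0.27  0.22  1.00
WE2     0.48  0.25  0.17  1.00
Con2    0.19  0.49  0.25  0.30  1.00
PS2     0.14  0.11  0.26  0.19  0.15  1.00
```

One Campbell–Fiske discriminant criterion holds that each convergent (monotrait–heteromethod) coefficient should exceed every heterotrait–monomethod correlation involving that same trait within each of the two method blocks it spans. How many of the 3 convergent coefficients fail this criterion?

1

Convergent coefficients and their comparison sets:
WE (methods 1·2): 0.48 vs {0.28, 0.30, 0.27, 0.19} → pass.
Con (methods 1·2): 0.49 vs {0.28, 0.30, 0.22, 0.15} → pass.
PS (methods 1·2): 0.26 vs {0.27, 0.19, 0.22, 0.15} → fail.
1 of 3 fail.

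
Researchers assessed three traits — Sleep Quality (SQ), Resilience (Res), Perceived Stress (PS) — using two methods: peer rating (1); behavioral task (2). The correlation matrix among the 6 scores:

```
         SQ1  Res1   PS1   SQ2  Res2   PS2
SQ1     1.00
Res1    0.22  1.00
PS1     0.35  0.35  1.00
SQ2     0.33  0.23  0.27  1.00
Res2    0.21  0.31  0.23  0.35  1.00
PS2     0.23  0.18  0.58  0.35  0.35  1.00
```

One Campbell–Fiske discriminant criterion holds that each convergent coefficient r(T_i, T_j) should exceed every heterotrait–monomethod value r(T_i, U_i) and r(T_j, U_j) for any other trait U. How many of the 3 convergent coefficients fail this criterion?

Convergent coefficients and their comparison sets:
SQ (methods 1·2): 0.33 vs {0.22, 0.35, 0.35, 0.35} → fail.
Res (methods 1·2): 0.31 vs {0.22, 0.35, 0.35, 0.35} → fail.
PS (methods 1·2): 0.58 vs {0.35, 0.35, 0.35, 0.35} → pass.
2 of 3 fail.

2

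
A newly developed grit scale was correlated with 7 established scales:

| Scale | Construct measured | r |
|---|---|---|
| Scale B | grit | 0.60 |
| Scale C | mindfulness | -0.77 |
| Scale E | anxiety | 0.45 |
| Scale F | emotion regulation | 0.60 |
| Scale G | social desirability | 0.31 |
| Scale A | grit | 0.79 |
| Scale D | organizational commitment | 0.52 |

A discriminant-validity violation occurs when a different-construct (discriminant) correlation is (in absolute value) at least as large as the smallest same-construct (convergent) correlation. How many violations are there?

2

Convergent (same construct = grit): Scale B, Scale A.
Smallest convergent = 0.60. Discriminant |r|: 0.77, 0.45, 0.60, 0.31, 0.52; count ≥ 0.60 → 2.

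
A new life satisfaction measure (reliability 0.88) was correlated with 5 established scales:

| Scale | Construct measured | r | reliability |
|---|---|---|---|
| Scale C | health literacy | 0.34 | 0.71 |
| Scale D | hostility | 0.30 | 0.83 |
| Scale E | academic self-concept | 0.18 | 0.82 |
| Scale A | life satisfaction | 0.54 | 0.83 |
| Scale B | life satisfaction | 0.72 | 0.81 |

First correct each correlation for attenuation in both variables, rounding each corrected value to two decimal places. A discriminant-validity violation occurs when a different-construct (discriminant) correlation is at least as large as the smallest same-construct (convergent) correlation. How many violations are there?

0

Disattenuated r (r / √(r_scale · r_new)):
  Scale C (disc): 0.34 / √(0.71·0.88) = 0.43
  Scale D (disc): 0.30 / √(0.83·0.88) = 0.35
  Scale E (disc): 0.18 / √(0.82·0.88) = 0.21
  Scale A (conv): 0.54 / √(0.83·0.88) = 0.63
  Scale B (conv): 0.72 / √(0.81·0.88) = 0.85
Smallest convergent = 0.63. Discriminant values: 0.43, 0.35, 0.21; count ≥ 0.63 → 0.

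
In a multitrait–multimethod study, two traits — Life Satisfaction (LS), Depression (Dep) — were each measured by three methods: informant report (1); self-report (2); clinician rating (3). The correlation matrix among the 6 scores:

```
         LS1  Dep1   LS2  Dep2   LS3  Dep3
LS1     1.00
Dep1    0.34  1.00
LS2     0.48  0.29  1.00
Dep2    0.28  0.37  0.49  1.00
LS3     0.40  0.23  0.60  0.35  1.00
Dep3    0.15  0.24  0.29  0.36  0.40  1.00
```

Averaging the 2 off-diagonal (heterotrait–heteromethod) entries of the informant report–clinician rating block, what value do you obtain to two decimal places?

HTHM values (method 1 × method 3): 0.15, 0.23; mean = 0.38/2 = 0.19.

0.19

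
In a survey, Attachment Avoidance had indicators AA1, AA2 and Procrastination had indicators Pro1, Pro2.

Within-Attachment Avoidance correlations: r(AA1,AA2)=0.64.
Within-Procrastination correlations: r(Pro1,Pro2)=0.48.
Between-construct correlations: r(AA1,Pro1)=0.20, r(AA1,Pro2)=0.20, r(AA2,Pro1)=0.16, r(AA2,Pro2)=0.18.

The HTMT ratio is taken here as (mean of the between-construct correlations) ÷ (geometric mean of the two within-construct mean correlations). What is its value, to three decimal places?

0.334

Mean heterotrait r = 0.74/4 = 0.1850.
Mean within-AA = 0.64/1 = 0.6400; mean within-Pro = 0.48/1 = 0.4800.
Geometric mean = √(0.6400 × 0.4800) = 0.5543.
HTMT = 0.1850 / 0.5543 = 0.334.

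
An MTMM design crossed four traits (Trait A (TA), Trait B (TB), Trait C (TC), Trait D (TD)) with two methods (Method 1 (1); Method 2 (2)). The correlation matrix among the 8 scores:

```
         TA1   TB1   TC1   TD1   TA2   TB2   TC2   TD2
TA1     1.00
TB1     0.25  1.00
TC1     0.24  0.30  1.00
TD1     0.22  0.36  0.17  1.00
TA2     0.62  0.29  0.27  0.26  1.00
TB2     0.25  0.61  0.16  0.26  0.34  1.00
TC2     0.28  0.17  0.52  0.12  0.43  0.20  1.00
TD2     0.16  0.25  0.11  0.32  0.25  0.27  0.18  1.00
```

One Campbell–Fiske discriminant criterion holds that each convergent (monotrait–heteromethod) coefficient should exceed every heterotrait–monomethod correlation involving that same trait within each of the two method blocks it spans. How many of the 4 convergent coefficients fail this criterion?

Checking each validity diagonal entry against its comparison values:
TA (methods 1·2): 0.62 vs {0.25, 0.34, 0.24, 0.43, 0.22, 0.25} → pass.
TB (methods 1·2): 0.61 vs {0.25, 0.34, 0.30, 0.20, 0.36, 0.27} → pass.
TC (methods 1·2): 0.52 vs {0.24, 0.43, 0.30, 0.20, 0.17, 0.18} → pass.
TD (methods 1·2): 0.32 vs {0.22, 0.25, 0.36, 0.27, 0.17, 0.18} → fail.
1 of 4 fail.

1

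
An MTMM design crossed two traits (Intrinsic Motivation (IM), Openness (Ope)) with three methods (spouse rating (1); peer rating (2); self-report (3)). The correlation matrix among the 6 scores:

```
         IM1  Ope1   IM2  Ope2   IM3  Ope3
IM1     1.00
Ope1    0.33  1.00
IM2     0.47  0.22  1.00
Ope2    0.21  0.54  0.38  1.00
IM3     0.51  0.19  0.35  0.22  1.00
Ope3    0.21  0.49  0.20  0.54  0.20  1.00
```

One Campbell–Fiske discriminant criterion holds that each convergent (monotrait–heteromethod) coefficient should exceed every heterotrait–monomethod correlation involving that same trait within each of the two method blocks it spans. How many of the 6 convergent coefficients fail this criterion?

Each convergent coefficient versus the relevant comparison correlations:
IM (methods 1·2): 0.47 vs {0.33, 0.38} → pass.
IM (methods 1·3): 0.51 vs {0.33, 0.20} → pass.
IM (methods 2·3): 0.35 vs {0.38, 0.20} → fail.
Ope (methods 1·2): 0.54 vs {0.33, 0.38} → pass.
Ope (methods 1·3): 0.49 vs {0.33, 0.20} → pass.
Ope (methods 2·3): 0.54 vs {0.38, 0.20} → pass.
1 of 6 fail.

1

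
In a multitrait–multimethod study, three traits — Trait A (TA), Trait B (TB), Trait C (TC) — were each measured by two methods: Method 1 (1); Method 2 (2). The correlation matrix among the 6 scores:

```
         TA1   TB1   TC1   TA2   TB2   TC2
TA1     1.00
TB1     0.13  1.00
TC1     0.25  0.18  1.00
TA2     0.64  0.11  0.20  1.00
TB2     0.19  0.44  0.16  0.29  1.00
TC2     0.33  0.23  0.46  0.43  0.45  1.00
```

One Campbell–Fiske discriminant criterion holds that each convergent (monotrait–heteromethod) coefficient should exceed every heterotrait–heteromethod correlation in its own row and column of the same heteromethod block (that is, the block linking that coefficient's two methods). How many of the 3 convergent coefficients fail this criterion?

0

Checking each validity diagonal entry against its comparison values:
TA (methods 1·2): 0.64 vs {0.19, 0.11, 0.33, 0.20} → pass.
TB (methods 1·2): 0.44 vs {0.11, 0.19, 0.23, 0.16} → pass.
TC (methods 1·2): 0.46 vs {0.20, 0.33, 0.16, 0.23} → pass.
0 of 3 fail.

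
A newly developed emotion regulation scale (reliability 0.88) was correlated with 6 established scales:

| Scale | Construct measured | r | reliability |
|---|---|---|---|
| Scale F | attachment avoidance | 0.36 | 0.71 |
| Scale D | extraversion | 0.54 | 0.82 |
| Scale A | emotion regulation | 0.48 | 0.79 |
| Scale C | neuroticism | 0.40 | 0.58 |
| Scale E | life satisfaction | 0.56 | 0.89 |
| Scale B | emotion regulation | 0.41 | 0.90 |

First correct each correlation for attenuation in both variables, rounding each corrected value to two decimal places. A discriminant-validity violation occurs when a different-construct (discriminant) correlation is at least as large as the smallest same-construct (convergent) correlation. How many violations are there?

Disattenuated r (r / √(r_scale · r_new)):
  Scale F (disc): 0.36 / √(0.71·0.88) = 0.46
  Scale D (disc): 0.54 / √(0.82·0.88) = 0.64
  Scale A (conv): 0.48 / √(0.79·0.88) = 0.58
  Scale C (disc): 0.40 / √(0.58·0.88) = 0.56
  Scale E (disc): 0.56 / √(0.89·0.88) = 0.63
  Scale B (conv): 0.41 / √(0.90·0.88) = 0.46
Smallest convergent = 0.46. Discriminant values: 0.46, 0.64, 0.56, 0.63; count ≥ 0.46 → 4.

4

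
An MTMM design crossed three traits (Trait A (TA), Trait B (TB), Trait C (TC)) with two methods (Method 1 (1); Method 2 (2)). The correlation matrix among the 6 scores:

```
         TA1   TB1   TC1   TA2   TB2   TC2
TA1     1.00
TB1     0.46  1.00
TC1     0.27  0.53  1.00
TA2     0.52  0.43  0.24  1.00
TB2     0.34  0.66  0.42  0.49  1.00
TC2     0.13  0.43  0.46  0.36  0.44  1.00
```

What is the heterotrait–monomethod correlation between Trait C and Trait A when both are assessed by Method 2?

0.36

Different traits, same method: r(TC2, TA2) = 0.36.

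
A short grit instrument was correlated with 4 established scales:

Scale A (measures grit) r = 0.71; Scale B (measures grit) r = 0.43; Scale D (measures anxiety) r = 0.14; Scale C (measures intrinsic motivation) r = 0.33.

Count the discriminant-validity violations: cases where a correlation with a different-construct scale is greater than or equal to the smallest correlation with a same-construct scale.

Convergent (same construct = grit): Scale A, Scale B.
Smallest convergent = 0.43. Discriminant values: 0.14, 0.33; count ≥ 0.43 → 0.

0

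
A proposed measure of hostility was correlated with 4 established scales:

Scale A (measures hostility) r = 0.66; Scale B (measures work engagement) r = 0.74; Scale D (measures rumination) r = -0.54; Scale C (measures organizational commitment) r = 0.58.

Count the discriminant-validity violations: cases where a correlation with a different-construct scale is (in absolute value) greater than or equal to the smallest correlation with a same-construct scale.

1

Convergent (same construct = hostility): Scale A.
Smallest convergent = 0.66. Discriminant |r|: 0.74, 0.54, 0.58; count ≥ 0.66 → 1.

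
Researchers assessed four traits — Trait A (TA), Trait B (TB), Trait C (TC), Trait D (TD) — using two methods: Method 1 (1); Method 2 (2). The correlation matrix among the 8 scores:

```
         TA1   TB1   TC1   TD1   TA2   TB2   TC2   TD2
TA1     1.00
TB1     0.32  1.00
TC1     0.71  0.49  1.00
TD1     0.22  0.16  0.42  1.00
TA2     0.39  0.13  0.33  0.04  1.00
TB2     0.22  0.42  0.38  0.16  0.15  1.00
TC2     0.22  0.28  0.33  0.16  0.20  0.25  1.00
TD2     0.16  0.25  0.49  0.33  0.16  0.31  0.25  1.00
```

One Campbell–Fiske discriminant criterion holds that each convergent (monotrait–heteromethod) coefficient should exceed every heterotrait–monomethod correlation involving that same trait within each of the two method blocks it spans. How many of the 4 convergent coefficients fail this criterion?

4

Checking each validity diagonal entry against its comparison values:
TA (methods 1·2): 0.39 vs {0.32, 0.15, 0.71, 0.20, 0.22, 0.16} → fail.
TB (methods 1·2): 0.42 vs {0.32, 0.15, 0.49, 0.25, 0.16, 0.31} → fail.
TC (methods 1·2): 0.33 vs {0.71, 0.20, 0.49, 0.25, 0.42, 0.25} → fail.
TD (methods 1·2): 0.33 vs {0.22, 0.16, 0.16, 0.31, 0.42, 0.25} → fail.
4 of 4 fail.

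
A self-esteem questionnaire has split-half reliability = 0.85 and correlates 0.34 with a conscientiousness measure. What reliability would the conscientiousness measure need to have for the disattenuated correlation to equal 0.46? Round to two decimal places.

0.64

r_true = r_obs / √(r_xx · r_yy) ⇒ 0.46 = 0.34 / √(0.85 · r_yy).
√(0.85 · r_yy) = 0.34 / 0.46 = 0.7391; 0.85 · r_yy = 0.5463; r_yy = 0.5463 / 0.85 ≈ 0.64.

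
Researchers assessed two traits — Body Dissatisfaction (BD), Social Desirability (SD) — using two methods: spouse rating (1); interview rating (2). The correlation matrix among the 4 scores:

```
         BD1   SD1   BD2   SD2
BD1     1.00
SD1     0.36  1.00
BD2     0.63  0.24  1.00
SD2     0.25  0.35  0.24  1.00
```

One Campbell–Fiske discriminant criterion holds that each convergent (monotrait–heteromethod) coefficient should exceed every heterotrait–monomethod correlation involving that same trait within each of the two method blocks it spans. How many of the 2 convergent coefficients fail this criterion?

1

Checking each validity diagonal entry against its comparison values:
BD (methods 1·2): 0.63 vs {0.36, 0.24} → pass.
SD (methods 1·2): 0.35 vs {0.36, 0.24} → fail.
1 of 2 fail.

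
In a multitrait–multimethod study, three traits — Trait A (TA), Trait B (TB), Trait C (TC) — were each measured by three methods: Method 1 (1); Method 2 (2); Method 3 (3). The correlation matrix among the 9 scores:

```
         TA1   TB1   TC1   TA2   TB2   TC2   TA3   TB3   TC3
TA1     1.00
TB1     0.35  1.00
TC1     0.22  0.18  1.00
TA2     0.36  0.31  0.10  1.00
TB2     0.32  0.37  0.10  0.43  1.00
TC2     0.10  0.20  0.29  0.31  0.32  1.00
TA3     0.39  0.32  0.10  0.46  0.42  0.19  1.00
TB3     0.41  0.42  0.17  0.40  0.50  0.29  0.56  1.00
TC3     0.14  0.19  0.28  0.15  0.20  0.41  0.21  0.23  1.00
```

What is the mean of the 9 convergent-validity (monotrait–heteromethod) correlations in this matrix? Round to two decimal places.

Convergent values: 0.36, 0.39, 0.46, 0.37, 0.42, 0.50, 0.29, 0.28, 0.41; mean = 3.48/9 = 0.39.

0.39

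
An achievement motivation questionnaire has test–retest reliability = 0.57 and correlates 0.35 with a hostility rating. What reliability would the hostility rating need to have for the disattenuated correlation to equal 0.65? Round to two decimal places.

0.51

r_true = r_obs / √(r_xx · r_yy) ⇒ 0.65 = 0.35 / √(0.57 · r_yy).
√(0.57 · r_yy) = 0.35 / 0.65 = 0.5385; 0.57 · r_yy = 0.2900; r_yy = 0.2900 / 0.57 ≈ 0.51.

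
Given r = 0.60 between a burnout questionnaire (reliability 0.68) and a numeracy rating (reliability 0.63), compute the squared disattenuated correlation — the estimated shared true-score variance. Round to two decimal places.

Disattenuated r = 0.60 / √(0.68 × 0.63) = 0.60 / 0.6545 = 0.9167.
Shared true-score variance = 0.9167² = 0.8403 ≈ 0.84.

0.84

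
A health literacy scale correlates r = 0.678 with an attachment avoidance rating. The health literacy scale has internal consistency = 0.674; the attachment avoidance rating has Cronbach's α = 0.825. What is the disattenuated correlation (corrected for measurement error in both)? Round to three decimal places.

0.909

r_true = r_obs / √(r_xx · r_yy) = 0.678 / √(0.674 × 0.825) = 0.678 / √0.556050 = 0.678 / 0.7457 ≈ 0.909.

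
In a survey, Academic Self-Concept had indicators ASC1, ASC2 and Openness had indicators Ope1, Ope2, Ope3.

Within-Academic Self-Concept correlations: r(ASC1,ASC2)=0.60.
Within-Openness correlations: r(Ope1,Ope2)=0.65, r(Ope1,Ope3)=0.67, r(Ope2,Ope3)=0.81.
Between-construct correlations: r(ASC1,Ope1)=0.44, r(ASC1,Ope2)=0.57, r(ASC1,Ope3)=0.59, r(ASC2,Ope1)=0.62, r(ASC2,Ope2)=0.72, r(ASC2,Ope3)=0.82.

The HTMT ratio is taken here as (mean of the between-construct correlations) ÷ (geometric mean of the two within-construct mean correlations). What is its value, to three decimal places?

0.960

Mean between = 3.76/6 = 0.6267.
Mean within-ASC = 0.60/1 = 0.6000; mean within-Ope = 2.13/3 = 0.7100.
Geometric mean = √(0.6000 × 0.7100) = 0.6527.
HTMT = 0.6267 / 0.6527 = 0.960.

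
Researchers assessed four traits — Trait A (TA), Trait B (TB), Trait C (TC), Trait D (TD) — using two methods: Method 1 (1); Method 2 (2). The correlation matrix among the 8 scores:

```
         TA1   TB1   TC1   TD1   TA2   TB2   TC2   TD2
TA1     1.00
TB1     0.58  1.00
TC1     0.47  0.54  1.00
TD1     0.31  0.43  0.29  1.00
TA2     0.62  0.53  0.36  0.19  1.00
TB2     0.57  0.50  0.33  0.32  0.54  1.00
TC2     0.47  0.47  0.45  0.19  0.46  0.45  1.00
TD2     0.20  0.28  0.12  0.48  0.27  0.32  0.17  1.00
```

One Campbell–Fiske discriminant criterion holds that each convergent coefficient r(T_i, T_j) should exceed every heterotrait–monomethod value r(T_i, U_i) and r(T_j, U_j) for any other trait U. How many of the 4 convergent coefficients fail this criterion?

Each convergent coefficient versus the relevant comparison correlations:
TA (methods 1·2): 0.62 vs {0.58, 0.54, 0.47, 0.46, 0.31, 0.27} → pass.
TB (methods 1·2): 0.50 vs {0.58, 0.54, 0.54, 0.45, 0.43, 0.32} → fail.
TC (methods 1·2): 0.45 vs {0.47, 0.46, 0.54, 0.45, 0.29, 0.17} → fail.
TD (methods 1·2): 0.48 vs {0.31, 0.27, 0.43, 0.32, 0.29, 0.17} → pass.
2 of 4 fail.

2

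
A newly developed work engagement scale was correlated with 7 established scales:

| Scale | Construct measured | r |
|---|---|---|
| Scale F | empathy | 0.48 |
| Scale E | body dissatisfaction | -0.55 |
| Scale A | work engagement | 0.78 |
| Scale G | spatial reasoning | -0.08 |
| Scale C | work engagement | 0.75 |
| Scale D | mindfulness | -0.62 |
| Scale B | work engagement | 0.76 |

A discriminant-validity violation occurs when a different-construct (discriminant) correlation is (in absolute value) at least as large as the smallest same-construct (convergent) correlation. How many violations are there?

0

Convergent (same construct = work engagement): Scale A, Scale C, Scale B.
Smallest convergent = 0.75. Discriminant |r|: 0.48, 0.55, 0.08, 0.62; count ≥ 0.75 → 0.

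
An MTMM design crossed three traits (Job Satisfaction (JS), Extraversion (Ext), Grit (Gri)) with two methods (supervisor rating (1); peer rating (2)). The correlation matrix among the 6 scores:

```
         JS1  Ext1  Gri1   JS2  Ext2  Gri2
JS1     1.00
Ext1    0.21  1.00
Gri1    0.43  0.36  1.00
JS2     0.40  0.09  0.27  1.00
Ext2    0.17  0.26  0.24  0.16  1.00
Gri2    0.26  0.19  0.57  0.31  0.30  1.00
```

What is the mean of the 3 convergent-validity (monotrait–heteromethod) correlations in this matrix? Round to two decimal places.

Convergent values: 0.40, 0.26, 0.57; mean = 1.23/3 = 0.41.

0.41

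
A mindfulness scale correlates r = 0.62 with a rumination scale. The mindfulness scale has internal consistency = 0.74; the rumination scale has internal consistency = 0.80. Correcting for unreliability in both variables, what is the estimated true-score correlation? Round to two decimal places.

0.81

r_true = r_obs / √(r_xx · r_yy) = 0.62 / √(0.74 × 0.80) = 0.62 / √0.5920 = 0.62 / 0.7694 ≈ 0.81.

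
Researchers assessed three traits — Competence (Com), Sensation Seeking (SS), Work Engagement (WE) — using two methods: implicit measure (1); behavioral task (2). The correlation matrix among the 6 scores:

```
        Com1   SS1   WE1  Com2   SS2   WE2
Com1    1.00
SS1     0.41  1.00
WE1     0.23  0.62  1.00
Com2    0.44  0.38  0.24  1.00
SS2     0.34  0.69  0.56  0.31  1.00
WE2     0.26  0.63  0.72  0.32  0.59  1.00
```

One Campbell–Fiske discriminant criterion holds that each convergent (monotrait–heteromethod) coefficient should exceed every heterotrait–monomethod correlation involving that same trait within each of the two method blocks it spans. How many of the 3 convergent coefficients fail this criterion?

Checking each validity diagonal entry against its comparison values:
Com (methods 1·2): 0.44 vs {0.41, 0.31, 0.23, 0.32} → pass.
SS (methods 1·2): 0.69 vs {0.41, 0.31, 0.62, 0.59} → pass.
WE (methods 1·2): 0.72 vs {0.23, 0.32, 0.62, 0.59} → pass.
0 of 3 fail.

0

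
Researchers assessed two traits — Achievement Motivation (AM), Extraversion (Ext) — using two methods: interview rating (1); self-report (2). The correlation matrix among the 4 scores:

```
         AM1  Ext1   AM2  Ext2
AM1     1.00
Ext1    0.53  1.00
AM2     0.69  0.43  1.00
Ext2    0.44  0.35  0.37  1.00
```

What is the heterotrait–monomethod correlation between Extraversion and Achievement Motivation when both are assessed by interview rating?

0.53

Different traits, same method: r(Ext1, AM1) = 0.53.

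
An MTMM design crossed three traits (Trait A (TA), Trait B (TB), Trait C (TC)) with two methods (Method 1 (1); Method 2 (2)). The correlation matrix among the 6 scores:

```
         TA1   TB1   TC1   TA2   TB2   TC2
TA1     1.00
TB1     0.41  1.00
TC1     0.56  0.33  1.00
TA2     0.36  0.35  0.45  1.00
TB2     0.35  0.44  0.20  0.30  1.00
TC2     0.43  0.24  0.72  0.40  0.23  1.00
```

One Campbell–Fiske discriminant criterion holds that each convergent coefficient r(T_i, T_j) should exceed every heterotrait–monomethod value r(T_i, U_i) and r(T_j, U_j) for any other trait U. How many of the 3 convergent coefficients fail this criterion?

1

Each convergent coefficient versus the relevant comparison correlations:
TA (methods 1·2): 0.36 vs {0.41, 0.30, 0.56, 0.40} → fail.
TB (methods 1·2): 0.44 vs {0.41, 0.30, 0.33, 0.23} → pass.
TC (methods 1·2): 0.72 vs {0.56, 0.40, 0.33, 0.23} → pass.
1 of 3 fail.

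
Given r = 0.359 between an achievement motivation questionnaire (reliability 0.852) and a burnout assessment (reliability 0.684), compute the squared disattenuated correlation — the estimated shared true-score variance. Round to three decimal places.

Disattenuated r = 0.359 / √(0.852 × 0.684) = 0.359 / 0.7634 = 0.4703.
Shared true-score variance = 0.4703² = 0.2212 ≈ 0.221.

0.221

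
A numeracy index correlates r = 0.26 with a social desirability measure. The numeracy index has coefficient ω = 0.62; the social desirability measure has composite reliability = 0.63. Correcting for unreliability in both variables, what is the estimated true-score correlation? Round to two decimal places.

r_true = r_obs / √(r_xx · r_yy) = 0.26 / √(0.62 × 0.63) = 0.26 / √0.3906 = 0.26 / 0.6250 ≈ 0.42.

0.42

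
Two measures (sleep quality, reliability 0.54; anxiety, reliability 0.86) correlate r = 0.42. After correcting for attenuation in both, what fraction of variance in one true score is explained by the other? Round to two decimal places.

0.38

Disattenuated r = 0.42 / √(0.54 × 0.86) = 0.42 / 0.6815 = 0.6163.
Shared true-score variance = 0.6163² = 0.3798 ≈ 0.38.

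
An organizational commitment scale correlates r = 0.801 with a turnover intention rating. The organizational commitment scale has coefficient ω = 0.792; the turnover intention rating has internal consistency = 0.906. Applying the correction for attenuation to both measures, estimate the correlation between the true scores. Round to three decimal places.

r_true = r_obs / √(r_xx · r_yy) = 0.801 / √(0.792 × 0.906) = 0.801 / √0.717552 = 0.801 / 0.8471 ≈ 0.946.

0.946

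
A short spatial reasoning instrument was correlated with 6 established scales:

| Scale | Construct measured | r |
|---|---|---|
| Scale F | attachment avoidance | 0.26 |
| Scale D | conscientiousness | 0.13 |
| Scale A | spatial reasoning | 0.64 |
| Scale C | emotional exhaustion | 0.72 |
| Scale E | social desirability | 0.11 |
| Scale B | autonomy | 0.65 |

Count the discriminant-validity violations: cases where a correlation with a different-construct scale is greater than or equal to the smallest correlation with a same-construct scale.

Convergent (same construct = spatial reasoning): Scale A.
Smallest convergent = 0.64. Discriminant values: 0.26, 0.13, 0.72, 0.11, 0.65; count ≥ 0.64 → 2.

2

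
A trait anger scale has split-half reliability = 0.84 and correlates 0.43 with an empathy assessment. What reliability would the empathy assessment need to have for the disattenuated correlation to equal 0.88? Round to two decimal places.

r_true = r_obs / √(r_xx · r_yy) ⇒ 0.88 = 0.43 / √(0.84 · r_yy).
√(0.84 · r_yy) = 0.43 / 0.88 = 0.4886; 0.84 · r_yy = 0.2387; r_yy = 0.2387 / 0.84 ≈ 0.28.

0.28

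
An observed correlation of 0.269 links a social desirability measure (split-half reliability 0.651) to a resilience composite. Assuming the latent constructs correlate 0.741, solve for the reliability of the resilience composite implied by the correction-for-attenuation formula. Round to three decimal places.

r_true = r_obs / √(r_xx · r_yy) ⇒ 0.741 = 0.269 / √(0.651 · r_yy).
√(0.651 · r_yy) = 0.269 / 0.741 = 0.3630; 0.651 · r_yy = 0.1318; r_yy = 0.1318 / 0.651 ≈ 0.202.

0.202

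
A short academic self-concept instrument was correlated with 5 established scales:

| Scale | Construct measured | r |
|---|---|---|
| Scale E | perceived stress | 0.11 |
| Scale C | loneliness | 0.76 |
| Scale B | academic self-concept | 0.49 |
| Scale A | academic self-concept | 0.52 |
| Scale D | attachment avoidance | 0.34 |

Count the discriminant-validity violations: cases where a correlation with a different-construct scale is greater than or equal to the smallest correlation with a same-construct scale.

1

Convergent (same construct = academic self-concept): Scale B, Scale A.
Smallest convergent = 0.49. Discriminant values: 0.11, 0.76, 0.34; count ≥ 0.49 → 1.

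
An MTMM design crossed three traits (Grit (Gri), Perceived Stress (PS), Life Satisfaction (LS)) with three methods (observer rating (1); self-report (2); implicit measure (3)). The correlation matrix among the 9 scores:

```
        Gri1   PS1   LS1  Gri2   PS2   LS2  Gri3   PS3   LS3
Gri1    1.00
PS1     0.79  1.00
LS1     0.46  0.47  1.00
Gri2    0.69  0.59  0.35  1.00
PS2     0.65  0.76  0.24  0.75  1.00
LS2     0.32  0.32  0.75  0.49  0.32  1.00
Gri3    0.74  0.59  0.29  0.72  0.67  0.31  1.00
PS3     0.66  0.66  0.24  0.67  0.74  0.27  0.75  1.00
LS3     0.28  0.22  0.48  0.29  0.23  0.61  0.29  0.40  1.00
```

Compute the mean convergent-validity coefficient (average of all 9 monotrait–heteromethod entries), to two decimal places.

Convergent values: 0.69, 0.74, 0.72, 0.76, 0.66, 0.74, 0.75, 0.48, 0.61; mean = 6.15/9 = 0.68.

0.68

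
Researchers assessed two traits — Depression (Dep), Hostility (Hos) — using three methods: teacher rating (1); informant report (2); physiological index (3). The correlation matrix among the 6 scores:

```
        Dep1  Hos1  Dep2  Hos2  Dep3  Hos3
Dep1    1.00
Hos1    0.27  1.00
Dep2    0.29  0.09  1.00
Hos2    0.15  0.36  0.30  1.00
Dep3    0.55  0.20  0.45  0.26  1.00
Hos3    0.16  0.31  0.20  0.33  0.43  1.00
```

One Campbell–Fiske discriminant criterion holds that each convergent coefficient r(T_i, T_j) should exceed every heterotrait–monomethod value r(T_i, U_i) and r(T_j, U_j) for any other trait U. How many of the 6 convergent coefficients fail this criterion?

3

Convergent coefficients and their comparison sets:
Dep (methods 1·2): 0.29 vs {0.27, 0.30} → fail.
Dep (methods 1·3): 0.55 vs {0.27, 0.43} → pass.
Dep (methods 2·3): 0.45 vs {0.30, 0.43} → pass.
Hos (methods 1·2): 0.36 vs {0.27, 0.30} → pass.
Hos (methods 1·3): 0.31 vs {0.27, 0.43} → fail.
Hos (methods 2·3): 0.33 vs {0.30, 0.43} → fail.
3 of 6 fail.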